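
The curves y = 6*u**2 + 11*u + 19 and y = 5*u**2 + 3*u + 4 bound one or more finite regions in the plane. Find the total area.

4/3

Set the curves equal: 6*u**2 + 11*u + 19 = 5*u**2 + 3*u + 4, so u**2 + 8*u + 15 = 0, which factors as (u + 3)*(u + 5) = 0. The curves meet at u = -5, -3.
On [-5, -3], y = 5*u**2 + 3*u + 4 is on top; that piece has area ∫[-5,-3] (-(u**2 + 8*u + 15)) du = 4/3.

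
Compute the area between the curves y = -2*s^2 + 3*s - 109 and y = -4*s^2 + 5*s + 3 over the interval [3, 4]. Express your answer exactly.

283/3

On [3, 4], (-2*s^2 + 3*s - 109) - (-4*s^2 + 5*s + 3) = 2*s^2 - 2*s - 112 is ≤ 0 throughout, so the area is a single integral of |2*s^2 - 2*s - 112|.
∫[3,4] (2*s^2 - 2*s - 112) ds = -283/3; the area of that piece is 283/3.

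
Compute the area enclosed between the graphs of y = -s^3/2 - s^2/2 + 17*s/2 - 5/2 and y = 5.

284/3

Set the curves equal: -s^3/2 - s^2/2 + 17*s/2 - 5/2 = 5, so -s^3/2 - s^2/2 + 17*s/2 - 15/2 = 0, which factors as -(s - 3)*(s - 1)*(s + 5)/2 = 0. The curves meet at s = -5, 1, 3.
On [-5, 1], y = 5 is on top; that piece has area ∫[-5,1] (-(-s^3/2 - s^2/2 + 17*s/2 - 15/2)) ds = 90.
On [1, 3], y = -s^3/2 - s^2/2 + 17*s/2 - 5/2 is on top; that piece has area ∫[1,3] (-s^3/2 - s^2/2 + 17*s/2 - 15/2) ds = 14/3.
Total enclosed area = 90 + 14/3 = 284/3.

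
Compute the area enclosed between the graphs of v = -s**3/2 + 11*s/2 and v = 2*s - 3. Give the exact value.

Set the curves equal: -s**3/2 + 11*s/2 = 2*s - 3, so -s**3/2 + 7*s/2 + 3 = 0, which factors as -(s - 3)*(s + 1)*(s + 2)/2 = 0. The curves meet at s = -2, -1, 3.
On [-2, -1], v = 2*s - 3 is on top; that piece has area ∫[-2,-1] (-(-s**3/2 + 7*s/2 + 3)) ds = 3/8.
On [-1, 3], v = -s**3/2 + 11*s/2 is on top; that piece has area ∫[-1,3] (-s**3/2 + 7*s/2 + 3) ds = 16.
Total enclosed area = 3/8 + 16 = 131/8.

131/8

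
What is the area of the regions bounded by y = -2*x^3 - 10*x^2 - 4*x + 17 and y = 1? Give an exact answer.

Set the curves equal: -2*x^3 - 10*x^2 - 4*x + 17 = 1, so -2*x^3 - 10*x^2 - 4*x + 16 = 0, which factors as -2*(x - 1)*(x + 2)*(x + 4) = 0. The curves meet at x = -4, -2, 1.
On [-4, -2], y = 1 is on top; that piece has area ∫[-4,-2] (-(-2*x^3 - 10*x^2 - 4*x + 16)) dx = 32/3.
On [-2, 1], y = -2*x^3 - 10*x^2 - 4*x + 17 is on top; that piece has area ∫[-2,1] (-2*x^3 - 10*x^2 - 4*x + 16) dx = 63/2.
Total enclosed area = 32/3 + 63/2 = 253/6.

253/6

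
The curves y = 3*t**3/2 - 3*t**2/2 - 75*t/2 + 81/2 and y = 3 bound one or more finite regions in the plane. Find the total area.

Set the curves equal: 3*t**3/2 - 3*t**2/2 - 75*t/2 + 81/2 = 3, so 3*t**3/2 - 3*t**2/2 - 75*t/2 + 75/2 = 0, which factors as 3*(t - 5)*(t - 1)*(t + 5)/2 = 0. The curves meet at t = -5, 1, 5.
On [-5, 1], y = 3*t**3/2 - 3*t**2/2 - 75*t/2 + 81/2 is on top; that piece has area ∫[-5,1] (3*t**3/2 - 3*t**2/2 - 75*t/2 + 75/2) dt = 378.
On [1, 5], y = 3 is on top; that piece has area ∫[1,5] (-(3*t**3/2 - 3*t**2/2 - 75*t/2 + 75/2)) dt = 128.
Total enclosed area = 378 + 128 = 506.

506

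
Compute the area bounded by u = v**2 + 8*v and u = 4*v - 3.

Both boundary curves give u as a function of v, so integrate with respect to v. Setting them equal: v**2 + 4*v + 3 = 0, i.e. (v + 1)*(v + 3) = 0, so they meet at v = -3, -1.
For v in [-3, -1], u = v**2 + 8*v is on the left; area = ∫[-3,-1] (-(v**2 + 4*v + 3)) dv = 4/3.

4/3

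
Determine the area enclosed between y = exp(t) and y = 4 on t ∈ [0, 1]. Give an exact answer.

5 - exp(1)

On [0, 1], (exp(t)) - (4) = exp(t) - 4 is ≤ 0 throughout, so the area is a single integral of |exp(t) - 4|.
∫[0,1] (exp(t) - 4) dt = -5 + exp(1); the area of that piece is 5 - exp(1).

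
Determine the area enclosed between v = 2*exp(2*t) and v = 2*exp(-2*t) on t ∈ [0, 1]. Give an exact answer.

On [0, 1], (2*exp(2*t)) - (2*exp(-2*t)) = 2*exp(2*t) - 2*exp(-2*t) is ≥ 0 throughout, so the area is a single integral of |2*exp(2*t) - 2*exp(-2*t)|.
∫[0,1] (2*exp(2*t) - 2*exp(-2*t)) dt = -2 + exp(-2) + exp(2).

-2 + exp(-2) + exp(2)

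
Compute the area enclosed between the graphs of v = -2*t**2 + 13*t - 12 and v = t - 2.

Set the curves equal: -2*t**2 + 13*t - 12 = t - 2, so -2*t**2 + 12*t - 10 = 0, which factors as -2*(t - 5)*(t - 1) = 0. The curves meet at t = 1, 5.
On [1, 5], v = -2*t**2 + 13*t - 12 is on top; that piece has area ∫[1,5] (-2*t**2 + 12*t - 10) dt = 64/3.

64/3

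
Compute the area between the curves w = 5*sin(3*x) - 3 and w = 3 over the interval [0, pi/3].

-10/3 + 2*pi

On [0, pi/3], (5*sin(3*x) - 3) - (3) = 5*sin(3*x) - 6 is ≤ 0 throughout, so the area is a single integral of |5*sin(3*x) - 6|.
∫[0,pi/3] (5*sin(3*x) - 6) dx = 10/3 - 2*pi; the area of that piece is -10/3 + 2*pi.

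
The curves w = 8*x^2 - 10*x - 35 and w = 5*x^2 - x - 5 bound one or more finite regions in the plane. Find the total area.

343/2

Set the curves equal: 8*x^2 - 10*x - 35 = 5*x^2 - x - 5, so 3*x^2 - 9*x - 30 = 0, which factors as 3*(x - 5)*(x + 2) = 0. The curves meet at x = -2, 5.
On [-2, 5], w = 5*x^2 - x - 5 is on top; that piece has area ∫[-2,5] (-(3*x^2 - 9*x - 30)) dx = 343/2.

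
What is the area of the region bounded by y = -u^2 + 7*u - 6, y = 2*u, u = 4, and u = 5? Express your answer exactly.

23/6

On [4, 5], (-u^2 + 7*u - 6) - (2*u) = -u^2 + 5*u - 6 is ≤ 0 throughout, so the area is a single integral of |-u^2 + 5*u - 6|.
∫[4,5] (-u^2 + 5*u - 6) du = -23/6; the area of that piece is 23/6.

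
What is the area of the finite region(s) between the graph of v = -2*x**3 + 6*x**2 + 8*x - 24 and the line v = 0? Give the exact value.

The curve meets the x-axis where -2*x**3 + 6*x**2 + 8*x - 24 = 0, i.e. -2*(x - 3)*(x - 2)*(x + 2) = 0, at x = -2, 2, 3.
On [-2, 2] the curve lies below the axis; ∫[-2,2] (-2*x**3 + 6*x**2 + 8*x - 24) dx = -64, giving area 64.
On [2, 3] the curve lies above the axis; ∫[2,3] (-2*x**3 + 6*x**2 + 8*x - 24) dx = 3/2, giving area 3/2.
Total area = 64 + 3/2 = 131/2.

131/2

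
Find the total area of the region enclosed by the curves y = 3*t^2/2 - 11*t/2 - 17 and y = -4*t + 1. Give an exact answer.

343/4

Set the curves equal: 3*t^2/2 - 11*t/2 - 17 = -4*t + 1, so 3*t^2/2 - 3*t/2 - 18 = 0, which factors as 3*(t - 4)*(t + 3)/2 = 0. The curves meet at t = -3, 4.
On [-3, 4], y = -4*t + 1 is on top; that piece has area ∫[-3,4] (-(3*t^2/2 - 3*t/2 - 18)) dt = 343/4.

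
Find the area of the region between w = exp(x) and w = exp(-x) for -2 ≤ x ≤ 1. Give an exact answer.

-4 + exp(-2) + exp(-1) + exp(1) + exp(2)

The difference (exp(x)) - (exp(-x)) = exp(x) - exp(-x) changes sign at x = 0 inside [-2, 1], so split the integral there.
∫[-2,0] (exp(x) - exp(-x)) dx = -exp(2) - exp(-2) + 2; the area of that piece is -2 + exp(-2) + exp(2).
∫[0,1] (exp(x) - exp(-x)) dx = -2 + exp(-1) + exp(1).
Total area = (-2 + exp(-2) + exp(2)) + (-2 + exp(-1) + exp(1)) = -4 + exp(-2) + exp(-1) + exp(1) + exp(2).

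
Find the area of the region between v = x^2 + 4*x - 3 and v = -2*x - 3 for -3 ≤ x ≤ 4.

The difference (x^2 + 4*x - 3) - (-2*x - 3) = x^2 + 6*x changes sign at x = 0 inside [-3, 4], so split the integral there.
∫[-3,0] (x^2 + 6*x) dx = -18; the area of that piece is 18.
∫[0,4] (x^2 + 6*x) dx = 208/3.
Total area = 18 + 208/3 = 262/3.

262/3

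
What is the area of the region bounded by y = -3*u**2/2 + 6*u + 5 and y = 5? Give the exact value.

16

Set the curves equal: -3*u**2/2 + 6*u + 5 = 5, so -3*u**2/2 + 6*u = 0, which factors as -3*u*(u - 4)/2 = 0. The curves meet at u = 0, 4.
On [0, 4], y = -3*u**2/2 + 6*u + 5 is on top; that piece has area ∫[0,4] (-3*u**2/2 + 6*u) du = 16.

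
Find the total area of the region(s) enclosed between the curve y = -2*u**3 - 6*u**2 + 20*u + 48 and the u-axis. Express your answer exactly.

The curve meets the u-axis where -2*u**3 - 6*u**2 + 20*u + 48 = 0, i.e. -2*(u - 3)*(u + 2)*(u + 4) = 0, at u = -4, -2, 3.
On [-4, -2] the curve lies below the axis; ∫[-4,-2] (-2*u**3 - 6*u**2 + 20*u + 48) du = -16, giving area 16.
On [-2, 3] the curve lies above the axis; ∫[-2,3] (-2*u**3 - 6*u**2 + 20*u + 48) du = 375/2, giving area 375/2.
Total area = 16 + 375/2 = 407/2.

407/2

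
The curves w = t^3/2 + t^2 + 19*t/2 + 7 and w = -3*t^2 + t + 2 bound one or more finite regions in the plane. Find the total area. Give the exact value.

Set the curves equal: t^3/2 + t^2 + 19*t/2 + 7 = -3*t^2 + t + 2, so t^3/2 + 4*t^2 + 17*t/2 + 5 = 0, which factors as (t + 1)*(t + 2)*(t + 5)/2 = 0. The curves meet at t = -5, -2, -1.
On [-5, -2], w = t^3/2 + t^2 + 19*t/2 + 7 is on top; that piece has area ∫[-5,-2] (t^3/2 + 4*t^2 + 17*t/2 + 5) dt = 45/8.
On [-2, -1], w = -3*t^2 + t + 2 is on top; that piece has area ∫[-2,-1] (-(t^3/2 + 4*t^2 + 17*t/2 + 5)) dt = 7/24.
Total enclosed area = 45/8 + 7/24 = 71/12.

71/12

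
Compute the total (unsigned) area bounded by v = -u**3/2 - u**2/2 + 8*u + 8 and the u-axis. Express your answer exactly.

863/12

The curve meets the u-axis where -u**3/2 - u**2/2 + 8*u + 8 = 0, i.e. -(u - 4)*(u + 1)*(u + 4)/2 = 0, at u = -4, -1, 4.
On [-4, -1] the curve lies below the axis; ∫[-4,-1] (-u**3/2 - u**2/2 + 8*u + 8) du = -117/8, giving area 117/8.
On [-1, 4] the curve lies above the axis; ∫[-1,4] (-u**3/2 - u**2/2 + 8*u + 8) du = 1375/24, giving area 1375/24.
Total area = 117/8 + 1375/24 = 863/12.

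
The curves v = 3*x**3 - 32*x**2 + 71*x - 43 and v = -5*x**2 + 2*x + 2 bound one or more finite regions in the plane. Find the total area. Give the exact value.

24

Set the curves equal: 3*x**3 - 32*x**2 + 71*x - 43 = -5*x**2 + 2*x + 2, so 3*x**3 - 27*x**2 + 69*x - 45 = 0, which factors as 3*(x - 5)*(x - 3)*(x - 1) = 0. The curves meet at x = 1, 3, 5.
On [1, 3], v = 3*x**3 - 32*x**2 + 71*x - 43 is on top; that piece has area ∫[1,3] (3*x**3 - 27*x**2 + 69*x - 45) dx = 12.
On [3, 5], v = -5*x**2 + 2*x + 2 is on top; that piece has area ∫[3,5] (-(3*x**3 - 27*x**2 + 69*x - 45)) dx = 12.
Total enclosed area = 12 + 12 = 24.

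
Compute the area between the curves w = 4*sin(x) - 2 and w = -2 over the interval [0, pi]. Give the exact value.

8

On [0, pi], (4*sin(x) - 2) - (-2) = 4*sin(x) is ≥ 0 throughout, so the area is a single integral of |4*sin(x)|.
∫[0,pi] (4*sin(x)) dx = 8.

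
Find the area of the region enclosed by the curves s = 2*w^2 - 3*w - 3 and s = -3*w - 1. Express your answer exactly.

8/3

Both boundary curves give s as a function of w, so integrate with respect to w. Setting them equal: 2*w^2 - 2 = 0, i.e. 2*(w - 1)*(w + 1) = 0, so they meet at w = -1, 1.
For w in [-1, 1], s = 2*w^2 - 3*w - 3 is on the left; area = ∫[-1,1] (-(2*w^2 - 2)) dw = 8/3.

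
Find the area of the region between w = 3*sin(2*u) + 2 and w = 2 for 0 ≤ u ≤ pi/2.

3

On [0, pi/2], (3*sin(2*u) + 2) - (2) = 3*sin(2*u) is ≥ 0 throughout, so the area is a single integral of |3*sin(2*u)|.
∫[0,pi/2] (3*sin(2*u)) du = 3.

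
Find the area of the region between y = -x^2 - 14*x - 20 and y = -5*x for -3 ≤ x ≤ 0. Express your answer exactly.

On [-3, 0], (-x^2 - 14*x - 20) - (-5*x) = -x^2 - 9*x - 20 is ≤ 0 throughout, so the area is a single integral of |-x^2 - 9*x - 20|.
∫[-3,0] (-x^2 - 9*x - 20) dx = -57/2; the area of that piece is 57/2.

57/2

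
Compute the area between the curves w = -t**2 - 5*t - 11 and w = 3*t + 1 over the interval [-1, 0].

25/3

On [-1, 0], (-t**2 - 5*t - 11) - (3*t + 1) = -t**2 - 8*t - 12 is ≤ 0 throughout, so the area is a single integral of |-t**2 - 8*t - 12|.
∫[-1,0] (-t**2 - 8*t - 12) dt = -25/3; the area of that piece is 25/3.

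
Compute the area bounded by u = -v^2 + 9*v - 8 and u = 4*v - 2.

Both boundary curves give u as a function of v, so integrate with respect to v. Setting them equal: -v^2 + 5*v - 6 = 0, i.e. -(v - 3)*(v - 2) = 0, so they meet at v = 2, 3.
For v in [2, 3], u = -v^2 + 9*v - 8 is on the right; area = ∫[2,3] (-v^2 + 5*v - 6) dv = 1/6.

1/6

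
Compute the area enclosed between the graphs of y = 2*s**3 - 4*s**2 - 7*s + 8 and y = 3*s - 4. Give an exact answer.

253/6

Set the curves equal: 2*s**3 - 4*s**2 - 7*s + 8 = 3*s - 4, so 2*s**3 - 4*s**2 - 10*s + 12 = 0, which factors as 2*(s - 3)*(s - 1)*(s + 2) = 0. The curves meet at s = -2, 1, 3.
On [-2, 1], y = 2*s**3 - 4*s**2 - 7*s + 8 is on top; that piece has area ∫[-2,1] (2*s**3 - 4*s**2 - 10*s + 12) ds = 63/2.
On [1, 3], y = 3*s - 4 is on top; that piece has area ∫[1,3] (-(2*s**3 - 4*s**2 - 10*s + 12)) ds = 32/3.
Total enclosed area = 63/2 + 32/3 = 253/6.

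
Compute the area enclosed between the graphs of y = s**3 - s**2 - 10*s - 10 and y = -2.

Set the curves equal: s**3 - s**2 - 10*s - 10 = -2, so s**3 - s**2 - 10*s - 8 = 0, which factors as (s - 4)*(s + 1)*(s + 2) = 0. The curves meet at s = -2, -1, 4.
On [-2, -1], y = s**3 - s**2 - 10*s - 10 is on top; that piece has area ∫[-2,-1] (s**3 - s**2 - 10*s - 8) ds = 11/12.
On [-1, 4], y = -2 is on top; that piece has area ∫[-1,4] (-(s**3 - s**2 - 10*s - 8)) ds = 875/12.
Total enclosed area = 11/12 + 875/12 = 443/6.

443/6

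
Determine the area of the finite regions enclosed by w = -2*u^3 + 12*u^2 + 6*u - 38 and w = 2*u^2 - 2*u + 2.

Set the curves equal: -2*u^3 + 12*u^2 + 6*u - 38 = 2*u^2 - 2*u + 2, so -2*u^3 + 10*u^2 + 8*u - 40 = 0, which factors as -2*(u - 5)*(u - 2)*(u + 2) = 0. The curves meet at u = -2, 2, 5.
On [-2, 2], w = 2*u^2 - 2*u + 2 is on top; that piece has area ∫[-2,2] (-(-2*u^3 + 10*u^2 + 8*u - 40)) du = 320/3.
On [2, 5], w = -2*u^3 + 12*u^2 + 6*u - 38 is on top; that piece has area ∫[2,5] (-2*u^3 + 10*u^2 + 8*u - 40) du = 99/2.
Total enclosed area = 320/3 + 99/2 = 937/6.

937/6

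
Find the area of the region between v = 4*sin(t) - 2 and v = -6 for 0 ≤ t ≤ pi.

8 + 4*pi

On [0, pi], (4*sin(t) - 2) - (-6) = 4*sin(t) + 4 is ≥ 0 throughout, so the area is a single integral of |4*sin(t) + 4|.
∫[0,pi] (4*sin(t) + 4) dt = 8 + 4*pi.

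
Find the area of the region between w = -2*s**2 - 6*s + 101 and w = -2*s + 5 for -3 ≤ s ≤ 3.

540

On [-3, 3], (-2*s**2 - 6*s + 101) - (-2*s + 5) = -2*s**2 - 4*s + 96 is ≥ 0 throughout, so the area is a single integral of |-2*s**2 - 4*s + 96|.
∫[-3,3] (-2*s**2 - 4*s + 96) ds = 540.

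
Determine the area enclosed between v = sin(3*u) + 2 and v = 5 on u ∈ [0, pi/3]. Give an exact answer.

On [0, pi/3], (sin(3*u) + 2) - (5) = sin(3*u) - 3 is ≤ 0 throughout, so the area is a single integral of |sin(3*u) - 3|.
∫[0,pi/3] (sin(3*u) - 3) du = 2/3 - pi; the area of that piece is -2/3 + pi.

-2/3 + pi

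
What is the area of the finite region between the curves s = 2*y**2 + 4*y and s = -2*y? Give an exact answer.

Both boundary curves give s as a function of y, so integrate with respect to y. Setting them equal: 2*y**2 + 6*y = 0, i.e. 2*y*(y + 3) = 0, so they meet at y = -3, 0.
For y in [-3, 0], s = 2*y**2 + 4*y is on the left; area = ∫[-3,0] (-(2*y**2 + 6*y)) dy = 9.

9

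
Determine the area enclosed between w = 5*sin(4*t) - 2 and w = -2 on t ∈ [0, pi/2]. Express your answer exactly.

5

The difference (5*sin(4*t) - 2) - (-2) = 5*sin(4*t) changes sign at t = pi/4 inside [0, pi/2], so split the integral there.
∫[0,pi/4] (5*sin(4*t)) dt = 5/2.
∫[pi/4,pi/2] (5*sin(4*t)) dt = -5/2; the area of that piece is 5/2.
Total area = 5/2 + 5/2 = 5.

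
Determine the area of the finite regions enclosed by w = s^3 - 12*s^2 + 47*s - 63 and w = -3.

Set the curves equal: s^3 - 12*s^2 + 47*s - 63 = -3, so s^3 - 12*s^2 + 47*s - 60 = 0, which factors as (s - 5)*(s - 4)*(s - 3) = 0. The curves meet at s = 3, 4, 5.
On [3, 4], w = s^3 - 12*s^2 + 47*s - 63 is on top; that piece has area ∫[3,4] (s^3 - 12*s^2 + 47*s - 60) ds = 1/4.
On [4, 5], w = -3 is on top; that piece has area ∫[4,5] (-(s^3 - 12*s^2 + 47*s - 60)) ds = 1/4.
Total enclosed area = 1/4 + 1/4 = 1/2.

1/2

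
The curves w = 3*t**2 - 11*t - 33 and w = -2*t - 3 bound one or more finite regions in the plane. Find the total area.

Set the curves equal: 3*t**2 - 11*t - 33 = -2*t - 3, so 3*t**2 - 9*t - 30 = 0, which factors as 3*(t - 5)*(t + 2) = 0. The curves meet at t = -2, 5.
On [-2, 5], w = -2*t - 3 is on top; that piece has area ∫[-2,5] (-(3*t**2 - 9*t - 30)) dt = 343/2.

343/2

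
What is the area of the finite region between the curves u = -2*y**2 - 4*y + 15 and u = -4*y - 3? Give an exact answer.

72

Both boundary curves give u as a function of y, so integrate with respect to y. Setting them equal: -2*y**2 + 18 = 0, i.e. -2*(y - 3)*(y + 3) = 0, so they meet at y = -3, 3.
For y in [-3, 3], u = -2*y**2 - 4*y + 15 is on the right; area = ∫[-3,3] (-2*y**2 + 18) dy = 72.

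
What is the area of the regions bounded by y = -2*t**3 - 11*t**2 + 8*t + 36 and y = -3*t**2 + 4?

Set the curves equal: -2*t**3 - 11*t**2 + 8*t + 36 = -3*t**2 + 4, so -2*t**3 - 8*t**2 + 8*t + 32 = 0, which factors as -2*(t - 2)*(t + 2)*(t + 4) = 0. The curves meet at t = -4, -2, 2.
On [-4, -2], y = -3*t**2 + 4 is on top; that piece has area ∫[-4,-2] (-(-2*t**3 - 8*t**2 + 8*t + 32)) dt = 40/3.
On [-2, 2], y = -2*t**3 - 11*t**2 + 8*t + 36 is on top; that piece has area ∫[-2,2] (-2*t**3 - 8*t**2 + 8*t + 32) dt = 256/3.
Total enclosed area = 40/3 + 256/3 = 296/3.

296/3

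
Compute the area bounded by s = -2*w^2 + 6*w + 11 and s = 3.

Both boundary curves give s as a function of w, so integrate with respect to w. Setting them equal: -2*w^2 + 6*w + 8 = 0, i.e. -2*(w - 4)*(w + 1) = 0, so they meet at w = -1, 4.
For w in [-1, 4], s = -2*w^2 + 6*w + 11 is on the right; area = ∫[-1,4] (-2*w^2 + 6*w + 8) dw = 125/3.

125/3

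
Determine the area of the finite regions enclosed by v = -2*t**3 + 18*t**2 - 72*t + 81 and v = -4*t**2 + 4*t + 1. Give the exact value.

37/6

Set the curves equal: -2*t**3 + 18*t**2 - 72*t + 81 = -4*t**2 + 4*t + 1, so -2*t**3 + 22*t**2 - 76*t + 80 = 0, which factors as -2*(t - 5)*(t - 4)*(t - 2) = 0. The curves meet at t = 2, 4, 5.
On [2, 4], v = -4*t**2 + 4*t + 1 is on top; that piece has area ∫[2,4] (-(-2*t**3 + 22*t**2 - 76*t + 80)) dt = 16/3.
On [4, 5], v = -2*t**3 + 18*t**2 - 72*t + 81 is on top; that piece has area ∫[4,5] (-2*t**3 + 22*t**2 - 76*t + 80) dt = 5/6.
Total enclosed area = 16/3 + 5/6 = 37/6.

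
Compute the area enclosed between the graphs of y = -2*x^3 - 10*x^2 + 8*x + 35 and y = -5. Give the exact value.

937/6

Set the curves equal: -2*x^3 - 10*x^2 + 8*x + 35 = -5, so -2*x^3 - 10*x^2 + 8*x + 40 = 0, which factors as -2*(x - 2)*(x + 2)*(x + 5) = 0. The curves meet at x = -5, -2, 2.
On [-5, -2], y = -5 is on top; that piece has area ∫[-5,-2] (-(-2*x^3 - 10*x^2 + 8*x + 40)) dx = 99/2.
On [-2, 2], y = -2*x^3 - 10*x^2 + 8*x + 35 is on top; that piece has area ∫[-2,2] (-2*x^3 - 10*x^2 + 8*x + 40) dx = 320/3.
Total enclosed area = 99/2 + 320/3 = 937/6.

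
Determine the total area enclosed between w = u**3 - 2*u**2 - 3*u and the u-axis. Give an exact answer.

71/6

The curve meets the u-axis where u**3 - 2*u**2 - 3*u = 0, i.e. u*(u - 3)*(u + 1) = 0, at u = -1, 0, 3.
On [-1, 0] the curve lies above the axis; ∫[-1,0] (u**3 - 2*u**2 - 3*u) du = 7/12, giving area 7/12.
On [0, 3] the curve lies below the axis; ∫[0,3] (u**3 - 2*u**2 - 3*u) du = -45/4, giving area 45/4.
Total area = 7/12 + 45/4 = 71/6.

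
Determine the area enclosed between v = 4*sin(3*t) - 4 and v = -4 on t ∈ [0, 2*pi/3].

16/3

The difference (4*sin(3*t) - 4) - (-4) = 4*sin(3*t) changes sign at t = pi/3 inside [0, 2*pi/3], so split the integral there.
∫[0,pi/3] (4*sin(3*t)) dt = 8/3.
∫[pi/3,2*pi/3] (4*sin(3*t)) dt = -8/3; the area of that piece is 8/3.
Total area = 8/3 + 8/3 = 16/3.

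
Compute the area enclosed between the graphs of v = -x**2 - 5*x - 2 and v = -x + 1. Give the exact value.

4/3

Set the curves equal: -x**2 - 5*x - 2 = -x + 1, so -x**2 - 4*x - 3 = 0, which factors as -(x + 1)*(x + 3) = 0. The curves meet at x = -3, -1.
On [-3, -1], v = -x**2 - 5*x - 2 is on top; that piece has area ∫[-3,-1] (-x**2 - 4*x - 3) dx = 4/3.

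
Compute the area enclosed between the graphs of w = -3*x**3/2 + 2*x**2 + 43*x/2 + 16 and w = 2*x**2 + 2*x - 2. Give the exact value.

1221/8

Set the curves equal: -3*x**3/2 + 2*x**2 + 43*x/2 + 16 = 2*x**2 + 2*x - 2, so -3*x**3/2 + 39*x/2 + 18 = 0, which factors as -3*(x - 4)*(x + 1)*(x + 3)/2 = 0. The curves meet at x = -3, -1, 4.
On [-3, -1], w = 2*x**2 + 2*x - 2 is on top; that piece has area ∫[-3,-1] (-(-3*x**3/2 + 39*x/2 + 18)) dx = 12.
On [-1, 4], w = -3*x**3/2 + 2*x**2 + 43*x/2 + 16 is on top; that piece has area ∫[-1,4] (-3*x**3/2 + 39*x/2 + 18) dx = 1125/8.
Total enclosed area = 12 + 1125/8 = 1221/8.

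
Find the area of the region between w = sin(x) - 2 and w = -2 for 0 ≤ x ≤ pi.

2

On [0, pi], (sin(x) - 2) - (-2) = sin(x) is ≥ 0 throughout, so the area is a single integral of |sin(x)|.
∫[0,pi] (sin(x)) dx = 2.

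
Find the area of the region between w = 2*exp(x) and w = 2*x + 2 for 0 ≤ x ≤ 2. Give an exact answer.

On [0, 2], (2*exp(x)) - (2*x + 2) = -2*x + 2*exp(x) - 2 is ≥ 0 throughout, so the area is a single integral of |-2*x + 2*exp(x) - 2|.
∫[0,2] (-2*x + 2*exp(x) - 2) dx = -10 + 2*exp(2).

-10 + 2*exp(2)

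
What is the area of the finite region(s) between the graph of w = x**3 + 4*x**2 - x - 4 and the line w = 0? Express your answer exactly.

The curve meets the x-axis where x**3 + 4*x**2 - x - 4 = 0, i.e. (x - 1)*(x + 1)*(x + 4) = 0, at x = -4, -1, 1.
On [-4, -1] the curve lies above the axis; ∫[-4,-1] (x**3 + 4*x**2 - x - 4) dx = 63/4, giving area 63/4.
On [-1, 1] the curve lies below the axis; ∫[-1,1] (x**3 + 4*x**2 - x - 4) dx = -16/3, giving area 16/3.
Total area = 63/4 + 16/3 = 253/12.

253/12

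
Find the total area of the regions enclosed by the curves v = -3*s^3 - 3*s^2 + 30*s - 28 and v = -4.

443/2

Set the curves equal: -3*s^3 - 3*s^2 + 30*s - 28 = -4, so -3*s^3 - 3*s^2 + 30*s - 24 = 0, which factors as -3*(s - 2)*(s - 1)*(s + 4) = 0. The curves meet at s = -4, 1, 2.
On [-4, 1], v = -4 is on top; that piece has area ∫[-4,1] (-(-3*s^3 - 3*s^2 + 30*s - 24)) ds = 875/4.
On [1, 2], v = -3*s^3 - 3*s^2 + 30*s - 28 is on top; that piece has area ∫[1,2] (-3*s^3 - 3*s^2 + 30*s - 24) ds = 11/4.
Total enclosed area = 875/4 + 11/4 = 443/2.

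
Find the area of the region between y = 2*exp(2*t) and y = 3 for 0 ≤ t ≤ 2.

The difference (2*exp(2*t)) - (3) = 2*exp(2*t) - 3 changes sign at t = -log(2)/2 + log(3)/2 inside [0, 2], so split the integral there.
∫[0,-log(2)/2 + log(3)/2] (2*exp(2*t) - 3) dt = log(2*sqrt(6)/9) + 1/2; the area of that piece is -1/2 + log(3*sqrt(6)/4).
∫[-log(2)/2 + log(3)/2,2] (2*exp(2*t) - 3) dt = -15/2 - 3*log(2)/2 + 3*log(3)/2 + exp(4).
Total area = (-1/2 + log(3*sqrt(6)/4)) + (-15/2 - 3*log(2)/2 + 3*log(3)/2 + exp(4)) = -8 - 7*log(2)/2 + log(6)/2 + 5*log(3)/2 + exp(4).

-8 - 7*log(2)/2 + log(6)/2 + 5*log(3)/2 + exp(4)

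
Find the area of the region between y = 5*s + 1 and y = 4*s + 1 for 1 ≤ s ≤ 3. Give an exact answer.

On [1, 3], (5*s + 1) - (4*s + 1) = s is ≥ 0 throughout, so the area is a single integral of |s|.
∫[1,3] (s) ds = 4.

4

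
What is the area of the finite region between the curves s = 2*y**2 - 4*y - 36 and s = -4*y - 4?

512/3

Both boundary curves give s as a function of y, so integrate with respect to y. Setting them equal: 2*y**2 - 32 = 0, i.e. 2*(y - 4)*(y + 4) = 0, so they meet at y = -4, 4.
For y in [-4, 4], s = 2*y**2 - 4*y - 36 is on the left; area = ∫[-4,4] (-(2*y**2 - 32)) dy = 512/3.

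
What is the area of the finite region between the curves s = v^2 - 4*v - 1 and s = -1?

Both boundary curves give s as a function of v, so integrate with respect to v. Setting them equal: v^2 - 4*v = 0, i.e. v*(v - 4) = 0, so they meet at v = 0, 4.
For v in [0, 4], s = v^2 - 4*v - 1 is on the left; area = ∫[0,4] (-(v^2 - 4*v)) dv = 32/3.

32/3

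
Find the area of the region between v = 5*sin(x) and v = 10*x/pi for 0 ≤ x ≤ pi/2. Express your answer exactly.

5 - 5*pi/4

On [0, pi/2], (5*sin(x)) - (10*x/pi) = -10*x/pi + 5*sin(x) is ≥ 0 throughout, so the area is a single integral of |-10*x/pi + 5*sin(x)|.
∫[0,pi/2] (-10*x/pi + 5*sin(x)) dx = 5 - 5*pi/4.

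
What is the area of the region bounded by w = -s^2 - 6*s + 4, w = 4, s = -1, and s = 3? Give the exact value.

116/3

The difference (-s^2 - 6*s + 4) - (4) = -s^2 - 6*s changes sign at s = 0 inside [-1, 3], so split the integral there.
∫[-1,0] (-s^2 - 6*s) ds = 8/3.
∫[0,3] (-s^2 - 6*s) ds = -36; the area of that piece is 36.
Total area = 8/3 + 36 = 116/3.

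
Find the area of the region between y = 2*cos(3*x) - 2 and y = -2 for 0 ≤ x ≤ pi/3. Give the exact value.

4/3

The difference (2*cos(3*x) - 2) - (-2) = 2*cos(3*x) changes sign at x = pi/6 inside [0, pi/3], so split the integral there.
∫[0,pi/6] (2*cos(3*x)) dx = 2/3.
∫[pi/6,pi/3] (2*cos(3*x)) dx = -2/3; the area of that piece is 2/3.
Total area = 2/3 + 2/3 = 4/3.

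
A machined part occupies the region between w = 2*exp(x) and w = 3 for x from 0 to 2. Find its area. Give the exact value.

-10 - 6*log(2) + 6*log(3) + 2*exp(2)

The difference (2*exp(x)) - (3) = 2*exp(x) - 3 changes sign at x = log(3/2) inside [0, 2], so split the integral there.
∫[0,log(3/2)] (2*exp(x) - 3) dx = log(8/27) + 1; the area of that piece is -1 + log(27/8).
∫[log(3/2),2] (2*exp(x) - 3) dx = -9 - 3*log(2) + 3*log(3) + 2*exp(2).
Total area = (-1 + log(27/8)) + (-9 - 3*log(2) + 3*log(3) + 2*exp(2)) = -10 - 6*log(2) + 6*log(3) + 2*exp(2).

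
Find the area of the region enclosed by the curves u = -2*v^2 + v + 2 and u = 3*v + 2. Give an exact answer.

1/3

Both boundary curves give u as a function of v, so integrate with respect to v. Setting them equal: -2*v^2 - 2*v = 0, i.e. -2*v*(v + 1) = 0, so they meet at v = -1, 0.
For v in [-1, 0], u = -2*v^2 + v + 2 is on the right; area = ∫[-1,0] (-2*v^2 - 2*v) dv = 1/3.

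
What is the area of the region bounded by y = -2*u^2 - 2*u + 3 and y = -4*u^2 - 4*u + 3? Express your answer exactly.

1/3

Set the curves equal: -2*u^2 - 2*u + 3 = -4*u^2 - 4*u + 3, so 2*u^2 + 2*u = 0, which factors as 2*u*(u + 1) = 0. The curves meet at u = -1, 0.
On [-1, 0], y = -4*u^2 - 4*u + 3 is on top; that piece has area ∫[-1,0] (-(2*u^2 + 2*u)) du = 1/3.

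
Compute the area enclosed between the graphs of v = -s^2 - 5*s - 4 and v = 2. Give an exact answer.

1/6

Set the curves equal: -s^2 - 5*s - 4 = 2, so -s^2 - 5*s - 6 = 0, which factors as -(s + 2)*(s + 3) = 0. The curves meet at s = -3, -2.
On [-3, -2], v = -s^2 - 5*s - 4 is on top; that piece has area ∫[-3,-2] (-s^2 - 5*s - 6) ds = 1/6.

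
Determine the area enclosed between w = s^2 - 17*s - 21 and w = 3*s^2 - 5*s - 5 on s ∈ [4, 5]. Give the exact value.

On [4, 5], (s^2 - 17*s - 21) - (3*s^2 - 5*s - 5) = -2*s^2 - 12*s - 16 is ≤ 0 throughout, so the area is a single integral of |-2*s^2 - 12*s - 16|.
∫[4,5] (-2*s^2 - 12*s - 16) ds = -332/3; the area of that piece is 332/3.

332/3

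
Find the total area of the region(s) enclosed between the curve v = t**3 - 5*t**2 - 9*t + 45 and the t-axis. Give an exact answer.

The curve meets the t-axis where t**3 - 5*t**2 - 9*t + 45 = 0, i.e. (t - 5)*(t - 3)*(t + 3) = 0, at t = -3, 3, 5.
On [-3, 3] the curve lies above the axis; ∫[-3,3] (t**3 - 5*t**2 - 9*t + 45) dt = 180, giving area 180.
On [3, 5] the curve lies below the axis; ∫[3,5] (t**3 - 5*t**2 - 9*t + 45) dt = -28/3, giving area 28/3.
Total area = 180 + 28/3 = 568/3.

568/3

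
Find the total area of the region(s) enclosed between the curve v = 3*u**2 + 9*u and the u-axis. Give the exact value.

27/2

The curve meets the u-axis where 3*u**2 + 9*u = 0, i.e. 3*u*(u + 3) = 0, at u = -3, 0.
On [-3, 0] the curve lies below the axis; ∫[-3,0] (3*u**2 + 9*u) du = -27/2, giving area 27/2.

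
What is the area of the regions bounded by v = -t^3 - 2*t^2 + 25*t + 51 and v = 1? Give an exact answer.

Set the curves equal: -t^3 - 2*t^2 + 25*t + 51 = 1, so -t^3 - 2*t^2 + 25*t + 50 = 0, which factors as -(t - 5)*(t + 2)*(t + 5) = 0. The curves meet at t = -5, -2, 5.
On [-5, -2], v = 1 is on top; that piece has area ∫[-5,-2] (-(-t^3 - 2*t^2 + 25*t + 50)) dt = 153/4.
On [-2, 5], v = -t^3 - 2*t^2 + 25*t + 51 is on top; that piece has area ∫[-2,5] (-t^3 - 2*t^2 + 25*t + 50) dt = 4459/12.
Total enclosed area = 153/4 + 4459/12 = 2459/6.

2459/6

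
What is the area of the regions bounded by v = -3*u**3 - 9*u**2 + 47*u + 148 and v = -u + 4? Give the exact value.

Set the curves equal: -3*u**3 - 9*u**2 + 47*u + 148 = -u + 4, so -3*u**3 - 9*u**2 + 48*u + 144 = 0, which factors as -3*(u - 4)*(u + 3)*(u + 4) = 0. The curves meet at u = -4, -3, 4.
On [-4, -3], v = -u + 4 is on top; that piece has area ∫[-4,-3] (-(-3*u**3 - 9*u**2 + 48*u + 144)) du = 15/4.
On [-3, 4], v = -3*u**3 - 9*u**2 + 47*u + 148 is on top; that piece has area ∫[-3,4] (-3*u**3 - 9*u**2 + 48*u + 144) du = 3087/4.
Total enclosed area = 15/4 + 3087/4 = 1551/2.

1551/2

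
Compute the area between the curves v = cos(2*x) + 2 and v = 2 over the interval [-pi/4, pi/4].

1

On [-pi/4, pi/4], (cos(2*x) + 2) - (2) = cos(2*x) is ≥ 0 throughout, so the area is a single integral of |cos(2*x)|.
∫[-pi/4,pi/4] (cos(2*x)) dx = 1.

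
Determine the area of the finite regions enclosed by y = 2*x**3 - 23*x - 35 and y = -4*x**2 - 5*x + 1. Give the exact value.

443/3

Set the curves equal: 2*x**3 - 23*x - 35 = -4*x**2 - 5*x + 1, so 2*x**3 + 4*x**2 - 18*x - 36 = 0, which factors as 2*(x - 3)*(x + 2)*(x + 3) = 0. The curves meet at x = -3, -2, 3.
On [-3, -2], y = 2*x**3 - 23*x - 35 is on top; that piece has area ∫[-3,-2] (2*x**3 + 4*x**2 - 18*x - 36) dx = 11/6.
On [-2, 3], y = -4*x**2 - 5*x + 1 is on top; that piece has area ∫[-2,3] (-(2*x**3 + 4*x**2 - 18*x - 36)) dx = 875/6.
Total enclosed area = 11/6 + 875/6 = 443/3.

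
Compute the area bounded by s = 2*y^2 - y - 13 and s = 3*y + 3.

72

Both boundary curves give s as a function of y, so integrate with respect to y. Setting them equal: 2*y^2 - 4*y - 16 = 0, i.e. 2*(y - 4)*(y + 2) = 0, so they meet at y = -2, 4.
For y in [-2, 4], s = 2*y^2 - y - 13 is on the left; area = ∫[-2,4] (-(2*y^2 - 4*y - 16)) dy = 72.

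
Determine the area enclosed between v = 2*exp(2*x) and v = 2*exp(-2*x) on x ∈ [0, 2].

On [0, 2], (2*exp(2*x)) - (2*exp(-2*x)) = 2*exp(2*x) - 2*exp(-2*x) is ≥ 0 throughout, so the area is a single integral of |2*exp(2*x) - 2*exp(-2*x)|.
∫[0,2] (2*exp(2*x) - 2*exp(-2*x)) dx = -2 + exp(-4) + exp(4).

-2 + exp(-4) + exp(4)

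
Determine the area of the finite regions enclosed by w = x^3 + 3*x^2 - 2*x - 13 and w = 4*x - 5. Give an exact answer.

81/2

Set the curves equal: x^3 + 3*x^2 - 2*x - 13 = 4*x - 5, so x^3 + 3*x^2 - 6*x - 8 = 0, which factors as (x - 2)*(x + 1)*(x + 4) = 0. The curves meet at x = -4, -1, 2.
On [-4, -1], w = x^3 + 3*x^2 - 2*x - 13 is on top; that piece has area ∫[-4,-1] (x^3 + 3*x^2 - 6*x - 8) dx = 81/4.
On [-1, 2], w = 4*x - 5 is on top; that piece has area ∫[-1,2] (-(x^3 + 3*x^2 - 6*x - 8)) dx = 81/4.
Total enclosed area = 81/4 + 81/4 = 81/2.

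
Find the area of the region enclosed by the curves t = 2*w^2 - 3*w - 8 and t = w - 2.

64/3

Both boundary curves give t as a function of w, so integrate with respect to w. Setting them equal: 2*w^2 - 4*w - 6 = 0, i.e. 2*(w - 3)*(w + 1) = 0, so they meet at w = -1, 3.
For w in [-1, 3], t = 2*w^2 - 3*w - 8 is on the left; area = ∫[-1,3] (-(2*w^2 - 4*w - 6)) dw = 64/3.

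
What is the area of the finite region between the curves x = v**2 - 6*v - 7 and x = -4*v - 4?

32/3

Both boundary curves give x as a function of v, so integrate with respect to v. Setting them equal: v**2 - 2*v - 3 = 0, i.e. (v - 3)*(v + 1) = 0, so they meet at v = -1, 3.
For v in [-1, 3], x = v**2 - 6*v - 7 is on the left; area = ∫[-1,3] (-(v**2 - 2*v - 3)) dv = 32/3.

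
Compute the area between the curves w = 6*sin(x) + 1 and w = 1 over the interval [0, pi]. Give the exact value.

On [0, pi], (6*sin(x) + 1) - (1) = 6*sin(x) is ≥ 0 throughout, so the area is a single integral of |6*sin(x)|.
∫[0,pi] (6*sin(x)) dx = 12.

12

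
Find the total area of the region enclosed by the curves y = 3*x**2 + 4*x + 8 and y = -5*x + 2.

Set the curves equal: 3*x**2 + 4*x + 8 = -5*x + 2, so 3*x**2 + 9*x + 6 = 0, which factors as 3*(x + 1)*(x + 2) = 0. The curves meet at x = -2, -1.
On [-2, -1], y = -5*x + 2 is on top; that piece has area ∫[-2,-1] (-(3*x**2 + 9*x + 6)) dx = 1/2.

1/2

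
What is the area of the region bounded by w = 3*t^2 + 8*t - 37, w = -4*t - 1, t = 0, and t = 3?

53

The difference (3*t^2 + 8*t - 37) - (-4*t - 1) = 3*t^2 + 12*t - 36 changes sign at t = 2 inside [0, 3], so split the integral there.
∫[0,2] (3*t^2 + 12*t - 36) dt = -40; the area of that piece is 40.
∫[2,3] (3*t^2 + 12*t - 36) dt = 13.
Total area = 40 + 13 = 53.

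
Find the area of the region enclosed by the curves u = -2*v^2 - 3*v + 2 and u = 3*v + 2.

9

Both boundary curves give u as a function of v, so integrate with respect to v. Setting them equal: -2*v^2 - 6*v = 0, i.e. -2*v*(v + 3) = 0, so they meet at v = -3, 0.
For v in [-3, 0], u = -2*v^2 - 3*v + 2 is on the right; area = ∫[-3,0] (-2*v^2 - 6*v) dv = 9.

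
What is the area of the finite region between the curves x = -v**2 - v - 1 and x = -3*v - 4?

Both boundary curves give x as a function of v, so integrate with respect to v. Setting them equal: -v**2 + 2*v + 3 = 0, i.e. -(v - 3)*(v + 1) = 0, so they meet at v = -1, 3.
For v in [-1, 3], x = -v**2 - v - 1 is on the right; area = ∫[-1,3] (-v**2 + 2*v + 3) dv = 32/3.

32/3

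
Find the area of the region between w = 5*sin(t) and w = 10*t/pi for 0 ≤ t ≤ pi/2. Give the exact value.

5 - 5*pi/4

On [0, pi/2], (5*sin(t)) - (10*t/pi) = -10*t/pi + 5*sin(t) is ≥ 0 throughout, so the area is a single integral of |-10*t/pi + 5*sin(t)|.
∫[0,pi/2] (-10*t/pi + 5*sin(t)) dt = 5 - 5*pi/4.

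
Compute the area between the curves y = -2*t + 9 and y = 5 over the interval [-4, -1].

On [-4, -1], (-2*t + 9) - (5) = -2*t + 4 is ≥ 0 throughout, so the area is a single integral of |-2*t + 4|.
∫[-4,-1] (-2*t + 4) dt = 27.

27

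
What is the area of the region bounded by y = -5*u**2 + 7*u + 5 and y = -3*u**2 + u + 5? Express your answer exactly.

9

Set the curves equal: -5*u**2 + 7*u + 5 = -3*u**2 + u + 5, so -2*u**2 + 6*u = 0, which factors as -2*u*(u - 3) = 0. The curves meet at u = 0, 3.
On [0, 3], y = -5*u**2 + 7*u + 5 is on top; that piece has area ∫[0,3] (-2*u**2 + 6*u) du = 9.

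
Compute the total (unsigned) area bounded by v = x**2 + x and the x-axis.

1/6

The curve meets the x-axis where x**2 + x = 0, i.e. x*(x + 1) = 0, at x = -1, 0.
On [-1, 0] the curve lies below the axis; ∫[-1,0] (x**2 + x) dx = -1/6, giving area 1/6.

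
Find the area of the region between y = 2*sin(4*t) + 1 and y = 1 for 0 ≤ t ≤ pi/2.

2

The difference (2*sin(4*t) + 1) - (1) = 2*sin(4*t) changes sign at t = pi/4 inside [0, pi/2], so split the integral there.
∫[0,pi/4] (2*sin(4*t)) dt = 1.
∫[pi/4,pi/2] (2*sin(4*t)) dt = -1; the area of that piece is 1.
Total area = 1 + 1 = 2.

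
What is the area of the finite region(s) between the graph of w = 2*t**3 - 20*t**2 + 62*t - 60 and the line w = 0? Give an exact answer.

37/6

The curve meets the t-axis where 2*t**3 - 20*t**2 + 62*t - 60 = 0, i.e. 2*(t - 5)*(t - 3)*(t - 2) = 0, at t = 2, 3, 5.
On [2, 3] the curve lies above the axis; ∫[2,3] (2*t**3 - 20*t**2 + 62*t - 60) dt = 5/6, giving area 5/6.
On [3, 5] the curve lies below the axis; ∫[3,5] (2*t**3 - 20*t**2 + 62*t - 60) dt = -16/3, giving area 16/3.
Total area = 5/6 + 16/3 = 37/6.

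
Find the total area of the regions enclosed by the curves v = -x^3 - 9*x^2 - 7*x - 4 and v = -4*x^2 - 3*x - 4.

Set the curves equal: -x^3 - 9*x^2 - 7*x - 4 = -4*x^2 - 3*x - 4, so -x^3 - 5*x^2 - 4*x = 0, which factors as -x*(x + 1)*(x + 4) = 0. The curves meet at x = -4, -1, 0.
On [-4, -1], v = -4*x^2 - 3*x - 4 is on top; that piece has area ∫[-4,-1] (-(-x^3 - 5*x^2 - 4*x)) dx = 45/4.
On [-1, 0], v = -x^3 - 9*x^2 - 7*x - 4 is on top; that piece has area ∫[-1,0] (-x^3 - 5*x^2 - 4*x) dx = 7/12.
Total enclosed area = 45/4 + 7/12 = 71/6.

71/6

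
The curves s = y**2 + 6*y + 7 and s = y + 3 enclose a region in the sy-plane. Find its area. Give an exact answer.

9/2

Both boundary curves give s as a function of y, so integrate with respect to y. Setting them equal: y**2 + 5*y + 4 = 0, i.e. (y + 1)*(y + 4) = 0, so they meet at y = -4, -1.
For y in [-4, -1], s = y**2 + 6*y + 7 is on the left; area = ∫[-4,-1] (-(y**2 + 5*y + 4)) dy = 9/2.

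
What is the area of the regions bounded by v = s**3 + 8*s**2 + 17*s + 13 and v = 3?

Set the curves equal: s**3 + 8*s**2 + 17*s + 13 = 3, so s**3 + 8*s**2 + 17*s + 10 = 0, which factors as (s + 1)*(s + 2)*(s + 5) = 0. The curves meet at s = -5, -2, -1.
On [-5, -2], v = s**3 + 8*s**2 + 17*s + 13 is on top; that piece has area ∫[-5,-2] (s**3 + 8*s**2 + 17*s + 10) ds = 45/4.
On [-2, -1], v = 3 is on top; that piece has area ∫[-2,-1] (-(s**3 + 8*s**2 + 17*s + 10)) ds = 7/12.
Total enclosed area = 45/4 + 7/12 = 71/6.

71/6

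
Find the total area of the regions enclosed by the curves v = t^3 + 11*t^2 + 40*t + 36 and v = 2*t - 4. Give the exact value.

37/12

Set the curves equal: t^3 + 11*t^2 + 40*t + 36 = 2*t - 4, so t^3 + 11*t^2 + 38*t + 40 = 0, which factors as (t + 2)*(t + 4)*(t + 5) = 0. The curves meet at t = -5, -4, -2.
On [-5, -4], v = t^3 + 11*t^2 + 40*t + 36 is on top; that piece has area ∫[-5,-4] (t^3 + 11*t^2 + 38*t + 40) dt = 5/12.
On [-4, -2], v = 2*t - 4 is on top; that piece has area ∫[-4,-2] (-(t^3 + 11*t^2 + 38*t + 40)) dt = 8/3.
Total enclosed area = 5/12 + 8/3 = 37/12.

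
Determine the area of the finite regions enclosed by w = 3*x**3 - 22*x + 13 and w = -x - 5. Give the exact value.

Set the curves equal: 3*x**3 - 22*x + 13 = -x - 5, so 3*x**3 - 21*x + 18 = 0, which factors as 3*(x - 2)*(x - 1)*(x + 3) = 0. The curves meet at x = -3, 1, 2.
On [-3, 1], w = 3*x**3 - 22*x + 13 is on top; that piece has area ∫[-3,1] (3*x**3 - 21*x + 18) dx = 96.
On [1, 2], w = -x - 5 is on top; that piece has area ∫[1,2] (-(3*x**3 - 21*x + 18)) dx = 9/4.
Total enclosed area = 96 + 9/4 = 393/4.

393/4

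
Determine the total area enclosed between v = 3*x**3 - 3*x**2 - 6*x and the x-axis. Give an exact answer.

37/4

The curve meets the x-axis where 3*x**3 - 3*x**2 - 6*x = 0, i.e. 3*x*(x - 2)*(x + 1) = 0, at x = -1, 0, 2.
On [-1, 0] the curve lies above the axis; ∫[-1,0] (3*x**3 - 3*x**2 - 6*x) dx = 5/4, giving area 5/4.
On [0, 2] the curve lies below the axis; ∫[0,2] (3*x**3 - 3*x**2 - 6*x) dx = -8, giving area 8.
Total area = 5/4 + 8 = 37/4.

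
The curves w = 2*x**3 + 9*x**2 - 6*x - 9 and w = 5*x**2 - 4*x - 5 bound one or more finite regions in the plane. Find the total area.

Set the curves equal: 2*x**3 + 9*x**2 - 6*x - 9 = 5*x**2 - 4*x - 5, so 2*x**3 + 4*x**2 - 2*x - 4 = 0, which factors as 2*(x - 1)*(x + 1)*(x + 2) = 0. The curves meet at x = -2, -1, 1.
On [-2, -1], w = 2*x**3 + 9*x**2 - 6*x - 9 is on top; that piece has area ∫[-2,-1] (2*x**3 + 4*x**2 - 2*x - 4) dx = 5/6.
On [-1, 1], w = 5*x**2 - 4*x - 5 is on top; that piece has area ∫[-1,1] (-(2*x**3 + 4*x**2 - 2*x - 4)) dx = 16/3.
Total enclosed area = 5/6 + 16/3 = 37/6.

37/6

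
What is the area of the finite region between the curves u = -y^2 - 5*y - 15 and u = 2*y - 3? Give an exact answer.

1/6

Both boundary curves give u as a function of y, so integrate with respect to y. Setting them equal: -y^2 - 7*y - 12 = 0, i.e. -(y + 3)*(y + 4) = 0, so they meet at y = -4, -3.
For y in [-4, -3], u = -y^2 - 5*y - 15 is on the right; area = ∫[-4,-3] (-y^2 - 7*y - 12) dy = 1/6.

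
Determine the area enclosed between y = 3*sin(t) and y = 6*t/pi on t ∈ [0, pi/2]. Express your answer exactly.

3 - 3*pi/4

On [0, pi/2], (3*sin(t)) - (6*t/pi) = -6*t/pi + 3*sin(t) is ≥ 0 throughout, so the area is a single integral of |-6*t/pi + 3*sin(t)|.
∫[0,pi/2] (-6*t/pi + 3*sin(t)) dt = 3 - 3*pi/4.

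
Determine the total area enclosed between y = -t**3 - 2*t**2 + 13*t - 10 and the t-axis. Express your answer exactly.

The curve meets the t-axis where -t**3 - 2*t**2 + 13*t - 10 = 0, i.e. -(t - 2)*(t - 1)*(t + 5) = 0, at t = -5, 1, 2.
On [-5, 1] the curve lies below the axis; ∫[-5,1] (-t**3 - 2*t**2 + 13*t - 10) dt = -144, giving area 144.
On [1, 2] the curve lies above the axis; ∫[1,2] (-t**3 - 2*t**2 + 13*t - 10) dt = 13/12, giving area 13/12.
Total area = 144 + 13/12 = 1741/12.

1741/12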